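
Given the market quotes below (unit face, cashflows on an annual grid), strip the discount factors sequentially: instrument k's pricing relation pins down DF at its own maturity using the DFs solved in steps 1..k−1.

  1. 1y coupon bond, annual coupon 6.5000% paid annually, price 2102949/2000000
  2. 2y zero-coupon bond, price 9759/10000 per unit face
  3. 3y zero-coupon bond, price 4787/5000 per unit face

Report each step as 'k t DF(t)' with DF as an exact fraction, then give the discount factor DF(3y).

step 1 [1y] bond c/1=13/200: DF=(2102949/2000000 − 13/200·(0))/(1+13/200) = 9873/10000 ≈ 0.987300
step 2 [2y] zero: DF = P = 9759/10000 ≈ 0.975900
step 3 [3y] zero: DF = P = 4787/5000 ≈ 0.957400

1 1 9873/10000
2 2 9759/10000
3 3 4787/5000
DF(3y) = 4787/5000 ≈ 0.957400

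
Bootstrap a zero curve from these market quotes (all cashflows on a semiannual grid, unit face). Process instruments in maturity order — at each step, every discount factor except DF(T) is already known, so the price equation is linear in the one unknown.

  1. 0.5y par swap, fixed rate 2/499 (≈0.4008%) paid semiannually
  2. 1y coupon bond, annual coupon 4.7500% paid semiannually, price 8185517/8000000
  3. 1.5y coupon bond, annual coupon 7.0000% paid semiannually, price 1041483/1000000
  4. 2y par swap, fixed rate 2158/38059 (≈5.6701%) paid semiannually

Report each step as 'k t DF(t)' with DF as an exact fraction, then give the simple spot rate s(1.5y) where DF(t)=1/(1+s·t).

step 1 [0.5y] swap r/2=1/499: DF=(1 − 1/499·(0))/(1+1/499) = 499/500 ≈ 0.998000
step 2 [1y] bond c/2=19/800: DF=(8185517/8000000 − 19/800·(0.998000))/(1+19/800) = 9763/10000 ≈ 0.976300
step 3 [1.5y] bond c/2=7/200: DF=(1041483/1000000 − 7/200·(0.998000+0.976300))/(1+7/200) = 1879/2000 ≈ 0.939500
step 4 [2y] swap r/2=1079/38059: DF=(1 − 1079/38059·(0.998000+0.976300+0.939500))/(1+1079/38059) = 8921/10000 ≈ 0.892100

1 1/2 499/500
2 1 9763/10000
3 3/2 1879/2000
4 2 8921/10000
s(1.5y) = (1/(1879/2000) − 1)/(3/2) = 242/5637 ≈ 4.2931%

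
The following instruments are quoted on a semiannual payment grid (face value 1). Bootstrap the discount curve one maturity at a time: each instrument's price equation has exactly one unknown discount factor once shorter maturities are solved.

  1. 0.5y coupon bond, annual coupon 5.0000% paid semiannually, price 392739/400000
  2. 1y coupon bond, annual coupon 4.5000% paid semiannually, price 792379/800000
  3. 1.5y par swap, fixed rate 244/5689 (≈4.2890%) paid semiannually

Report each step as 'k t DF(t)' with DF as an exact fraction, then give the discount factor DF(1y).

step 1 [0.5y] bond c/2=1/40: DF=(392739/400000 − 1/40·(0))/(1+1/40) = 9579/10000 ≈ 0.957900
step 2 [1y] bond c/2=9/400: DF=(792379/800000 − 9/400·(0.957900))/(1+9/400) = 2369/2500 ≈ 0.947600
step 3 [1.5y] swap r/2=122/5689: DF=(1 − 122/5689·(0.957900+0.947600))/(1+122/5689) = 939/1000 ≈ 0.939000

1 1/2 9579/10000
2 1 2369/2500
3 3/2 939/1000
DF(1y) = 2369/2500 ≈ 0.947600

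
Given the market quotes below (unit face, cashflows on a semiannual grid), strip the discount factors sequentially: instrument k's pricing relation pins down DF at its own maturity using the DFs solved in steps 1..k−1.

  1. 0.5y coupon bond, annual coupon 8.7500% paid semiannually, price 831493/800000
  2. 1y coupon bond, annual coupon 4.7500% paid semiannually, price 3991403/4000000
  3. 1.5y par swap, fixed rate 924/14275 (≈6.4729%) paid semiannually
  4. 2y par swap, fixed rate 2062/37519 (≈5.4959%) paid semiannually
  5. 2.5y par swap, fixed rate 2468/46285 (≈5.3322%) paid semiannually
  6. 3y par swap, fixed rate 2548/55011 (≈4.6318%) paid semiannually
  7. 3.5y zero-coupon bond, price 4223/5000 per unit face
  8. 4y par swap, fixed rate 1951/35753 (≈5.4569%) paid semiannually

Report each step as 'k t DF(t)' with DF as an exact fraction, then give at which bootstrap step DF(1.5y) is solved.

1 1/2 4979/5000
2 1 2379/2500
3 3/2 2269/2500
4 2 8969/10000
5 5/2 4383/5000
6 3 4363/5000
7 7/2 4223/5000
8 4 8049/10000
DF(1.5y) is solved at step 3

step 1 [0.5y] bond c/2=7/160: DF=(831493/800000 − 7/160·(0))/(1+7/160) = 4979/5000 ≈ 0.995800
step 2 [1y] bond c/2=19/800: DF=(3991403/4000000 − 19/800·(0.995800))/(1+19/800) = 2379/2500 ≈ 0.951600
step 3 [1.5y] swap r/2=462/14275: DF=(1 − 462/14275·(0.995800+0.951600))/(1+462/14275) = 2269/2500 ≈ 0.907600
step 4 [2y] swap r/2=1031/37519: DF=(1 − 1031/37519·(0.995800+0.951600+0.907600))/(1+1031/37519) = 8969/10000 ≈ 0.896900
step 5 [2.5y] swap r/2=1234/46285: DF=(1 − 1234/46285·(0.995800+0.951600+0.907600+0.896900))/(1+1234/46285) = 4383/5000 ≈ 0.876600
step 6 [3y] swap r/2=1274/55011: DF=(1 − 1274/55011·(0.995800+0.951600+0.907600+0.896900+0.876600))/(1+1274/55011) = 4363/5000 ≈ 0.872600
step 7 [3.5y] zero: DF = P = 4223/5000 ≈ 0.844600
step 8 [4y] swap r/2=1951/71506: DF=(1 − 1951/71506·(0.995800+0.951600+0.907600+0.896900+0.876600+0.872600+0.844600))/(1+1951/71506) = 8049/10000 ≈ 0.804900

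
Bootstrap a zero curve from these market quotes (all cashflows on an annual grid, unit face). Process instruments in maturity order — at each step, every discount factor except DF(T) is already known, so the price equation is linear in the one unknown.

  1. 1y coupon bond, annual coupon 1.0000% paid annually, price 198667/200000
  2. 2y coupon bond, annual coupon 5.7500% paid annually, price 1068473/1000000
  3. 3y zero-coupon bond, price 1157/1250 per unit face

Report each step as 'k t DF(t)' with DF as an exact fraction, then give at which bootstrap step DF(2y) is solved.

1 1 1967/2000
2 2 9569/10000
3 3 1157/1250
DF(2y) is solved at step 2

step 1 [1y] bond c/1=1/100: DF=(198667/200000 − 1/100·(0))/(1+1/100) = 1967/2000 ≈ 0.983500
step 2 [2y] bond c/1=23/400: DF=(1068473/1000000 − 23/400·(0.983500))/(1+23/400) = 9569/10000 ≈ 0.956900
step 3 [3y] zero: DF = P = 1157/1250 ≈ 0.925600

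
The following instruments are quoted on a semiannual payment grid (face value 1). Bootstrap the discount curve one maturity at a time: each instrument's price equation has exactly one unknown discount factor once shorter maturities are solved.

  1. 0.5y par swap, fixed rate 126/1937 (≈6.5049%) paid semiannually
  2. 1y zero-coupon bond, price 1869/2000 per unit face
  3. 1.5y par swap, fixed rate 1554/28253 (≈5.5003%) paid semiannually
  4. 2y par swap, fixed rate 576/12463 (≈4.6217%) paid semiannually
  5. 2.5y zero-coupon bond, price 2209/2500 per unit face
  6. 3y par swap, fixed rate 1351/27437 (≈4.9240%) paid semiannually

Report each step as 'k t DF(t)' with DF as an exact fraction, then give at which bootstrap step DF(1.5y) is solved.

1 1/2 1937/2000
2 1 1869/2000
3 3/2 9223/10000
4 2 571/625
5 5/2 2209/2500
6 3 8649/10000
DF(1.5y) is solved at step 3

step 1 [0.5y] swap r/2=63/1937: DF=(1 − 63/1937·(0))/(1+63/1937) = 1937/2000 ≈ 0.968500
step 2 [1y] zero: DF = P = 1869/2000 ≈ 0.934500
step 3 [1.5y] swap r/2=777/28253: DF=(1 − 777/28253·(0.968500+0.934500))/(1+777/28253) = 9223/10000 ≈ 0.922300
step 4 [2y] swap r/2=288/12463: DF=(1 − 288/12463·(0.968500+0.934500+0.922300))/(1+288/12463) = 571/625 ≈ 0.913600
step 5 [2.5y] zero: DF = P = 2209/2500 ≈ 0.883600
step 6 [3y] swap r/2=1351/54874: DF=(1 − 1351/54874·(0.968500+0.934500+0.922300+0.913600+0.883600))/(1+1351/54874) = 8649/10000 ≈ 0.864900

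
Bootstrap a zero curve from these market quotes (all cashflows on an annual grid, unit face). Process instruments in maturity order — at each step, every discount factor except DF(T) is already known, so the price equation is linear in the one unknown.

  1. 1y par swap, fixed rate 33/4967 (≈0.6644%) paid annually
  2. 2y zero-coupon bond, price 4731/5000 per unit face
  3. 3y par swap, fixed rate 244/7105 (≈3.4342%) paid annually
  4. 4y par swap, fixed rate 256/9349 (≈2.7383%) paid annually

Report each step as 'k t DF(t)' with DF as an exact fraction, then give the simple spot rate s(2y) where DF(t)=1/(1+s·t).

step 1 [1y] swap r/1=33/4967: DF=(1 − 33/4967·(0))/(1+33/4967) = 4967/5000 ≈ 0.993400
step 2 [2y] zero: DF = P = 4731/5000 ≈ 0.946200
step 3 [3y] swap r/1=244/7105: DF=(1 − 244/7105·(0.993400+0.946200))/(1+244/7105) = 564/625 ≈ 0.902400
step 4 [4y] swap r/1=256/9349: DF=(1 − 256/9349·(0.993400+0.946200+0.902400))/(1+256/9349) = 561/625 ≈ 0.897600

1 1 4967/5000
2 2 4731/5000
3 3 564/625
4 4 561/625
s(2y) = (1/(4731/5000) − 1)/(2) = 269/9462 ≈ 2.8430%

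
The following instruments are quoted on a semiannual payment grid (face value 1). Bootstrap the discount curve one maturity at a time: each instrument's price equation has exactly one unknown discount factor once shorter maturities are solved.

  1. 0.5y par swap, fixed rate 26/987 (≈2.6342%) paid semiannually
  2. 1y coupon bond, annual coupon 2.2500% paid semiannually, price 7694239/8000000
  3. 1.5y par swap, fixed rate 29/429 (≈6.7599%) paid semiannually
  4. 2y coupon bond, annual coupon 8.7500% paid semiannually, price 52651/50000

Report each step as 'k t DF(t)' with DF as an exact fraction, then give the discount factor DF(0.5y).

1 1/2 987/1000
2 1 9401/10000
3 3/2 9043/10000
4 2 4451/5000
DF(0.5y) = 987/1000 ≈ 0.987000

step 1 [0.5y] swap r/2=13/987: DF=(1 − 13/987·(0))/(1+13/987) = 987/1000 ≈ 0.987000
step 2 [1y] bond c/2=9/800: DF=(7694239/8000000 − 9/800·(0.987000))/(1+9/800) = 9401/10000 ≈ 0.940100
step 3 [1.5y] swap r/2=29/858: DF=(1 − 29/858·(0.987000+0.940100))/(1+29/858) = 9043/10000 ≈ 0.904300
step 4 [2y] bond c/2=7/160: DF=(52651/50000 − 7/160·(0.987000+0.940100+0.904300))/(1+7/160) = 4451/5000 ≈ 0.890200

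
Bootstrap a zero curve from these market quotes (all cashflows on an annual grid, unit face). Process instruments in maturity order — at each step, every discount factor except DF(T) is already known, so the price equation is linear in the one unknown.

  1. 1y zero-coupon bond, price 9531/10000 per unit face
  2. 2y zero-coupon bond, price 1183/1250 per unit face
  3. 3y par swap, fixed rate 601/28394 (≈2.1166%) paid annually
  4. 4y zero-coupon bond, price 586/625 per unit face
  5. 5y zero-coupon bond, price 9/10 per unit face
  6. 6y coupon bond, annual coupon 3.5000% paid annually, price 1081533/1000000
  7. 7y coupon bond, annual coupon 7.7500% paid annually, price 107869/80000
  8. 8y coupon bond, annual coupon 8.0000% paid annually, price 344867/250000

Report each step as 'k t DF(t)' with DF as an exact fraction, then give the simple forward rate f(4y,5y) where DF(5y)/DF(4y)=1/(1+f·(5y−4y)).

1 1 9531/10000
2 2 1183/1250
3 3 9399/10000
4 4 586/625
5 5 9/10
6 6 2217/2500
7 7 532/625
8 8 8021/10000
f(4y,5y) = ((586/625)/(9/10) − 1)/(1) = 47/1125 ≈ 4.1778%

step 1 [1y] zero: DF = P = 9531/10000 ≈ 0.953100
step 2 [2y] zero: DF = P = 1183/1250 ≈ 0.946400
step 3 [3y] swap r/1=601/28394: DF=(1 − 601/28394·(0.953100+0.946400))/(1+601/28394) = 9399/10000 ≈ 0.939900
step 4 [4y] zero: DF = P = 586/625 ≈ 0.937600
step 5 [5y] zero: DF = P = 9/10 ≈ 0.900000
step 6 [6y] bond c/1=7/200: DF=(1081533/1000000 − 7/200·(0.953100+0.946400+0.939900+0.937600+0.900000))/(1+7/200) = 2217/2500 ≈ 0.886800
step 7 [7y] bond c/1=31/400: DF=(107869/80000 − 31/400·(0.953100+0.946400+0.939900+0.937600+0.900000+0.886800))/(1+31/400) = 532/625 ≈ 0.851200
step 8 [8y] bond c/1=2/25: DF=(344867/250000 − 2/25·(0.953100+0.946400+0.939900+0.937600+0.900000+0.886800+0.851200))/(1+2/25) = 8021/10000 ≈ 0.802100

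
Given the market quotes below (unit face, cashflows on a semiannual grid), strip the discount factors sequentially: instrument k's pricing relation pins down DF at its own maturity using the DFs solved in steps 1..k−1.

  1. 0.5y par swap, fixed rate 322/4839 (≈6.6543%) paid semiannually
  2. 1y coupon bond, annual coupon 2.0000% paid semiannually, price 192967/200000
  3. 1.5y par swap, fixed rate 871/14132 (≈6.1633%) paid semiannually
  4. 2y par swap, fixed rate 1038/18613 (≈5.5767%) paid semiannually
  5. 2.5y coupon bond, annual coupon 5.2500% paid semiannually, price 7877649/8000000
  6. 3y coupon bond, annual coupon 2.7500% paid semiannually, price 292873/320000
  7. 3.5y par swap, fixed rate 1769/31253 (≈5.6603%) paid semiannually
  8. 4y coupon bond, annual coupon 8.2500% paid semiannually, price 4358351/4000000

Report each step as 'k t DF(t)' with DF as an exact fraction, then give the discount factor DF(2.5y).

1 1/2 4839/5000
2 1 9457/10000
3 3/2 9129/10000
4 2 4481/5000
5 5/2 8643/10000
6 3 4203/5000
7 7/2 8231/10000
8 4 1997/2500
DF(2.5y) = 8643/10000 ≈ 0.864300

step 1 [0.5y] swap r/2=161/4839: DF=(1 − 161/4839·(0))/(1+161/4839) = 4839/5000 ≈ 0.967800
step 2 [1y] bond c/2=1/100: DF=(192967/200000 − 1/100·(0.967800))/(1+1/100) = 9457/10000 ≈ 0.945700
step 3 [1.5y] swap r/2=871/28264: DF=(1 − 871/28264·(0.967800+0.945700))/(1+871/28264) = 9129/10000 ≈ 0.912900
step 4 [2y] swap r/2=519/18613: DF=(1 − 519/18613·(0.967800+0.945700+0.912900))/(1+519/18613) = 4481/5000 ≈ 0.896200
step 5 [2.5y] bond c/2=21/800: DF=(7877649/8000000 − 21/800·(0.967800+0.945700+0.912900+0.896200))/(1+21/800) = 8643/10000 ≈ 0.864300
step 6 [3y] bond c/2=11/800: DF=(292873/320000 − 11/800·(0.967800+0.945700+0.912900+0.896200+0.864300))/(1+11/800) = 4203/5000 ≈ 0.840600
step 7 [3.5y] swap r/2=1769/62506: DF=(1 − 1769/62506·(0.967800+0.945700+0.912900+0.896200+0.864300+0.840600))/(1+1769/62506) = 8231/10000 ≈ 0.823100
step 8 [4y] bond c/2=33/800: DF=(4358351/4000000 − 33/800·(0.967800+0.945700+0.912900+0.896200+0.864300+0.840600+0.823100))/(1+33/800) = 1997/2500 ≈ 0.798800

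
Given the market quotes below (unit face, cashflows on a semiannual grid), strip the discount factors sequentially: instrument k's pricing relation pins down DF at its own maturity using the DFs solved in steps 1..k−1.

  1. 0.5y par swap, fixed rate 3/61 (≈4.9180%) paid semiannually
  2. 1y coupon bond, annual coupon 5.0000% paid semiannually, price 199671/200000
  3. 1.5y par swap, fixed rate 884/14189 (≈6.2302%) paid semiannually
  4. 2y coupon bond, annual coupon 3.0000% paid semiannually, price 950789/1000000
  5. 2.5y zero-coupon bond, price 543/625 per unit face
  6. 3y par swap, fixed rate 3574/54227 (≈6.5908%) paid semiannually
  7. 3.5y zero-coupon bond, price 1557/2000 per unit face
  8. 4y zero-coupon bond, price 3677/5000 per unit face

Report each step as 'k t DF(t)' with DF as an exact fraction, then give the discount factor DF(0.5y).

1 1/2 122/125
2 1 4751/5000
3 3/2 2279/2500
4 2 2237/2500
5 5/2 543/625
6 3 8213/10000
7 7/2 1557/2000
8 4 3677/5000
DF(0.5y) = 122/125 ≈ 0.976000

step 1 [0.5y] swap r/2=3/122: DF=(1 − 3/122·(0))/(1+3/122) = 122/125 ≈ 0.976000
step 2 [1y] bond c/2=1/40: DF=(199671/200000 − 1/40·(0.976000))/(1+1/40) = 4751/5000 ≈ 0.950200
step 3 [1.5y] swap r/2=442/14189: DF=(1 − 442/14189·(0.976000+0.950200))/(1+442/14189) = 2279/2500 ≈ 0.911600
step 4 [2y] bond c/2=3/200: DF=(950789/1000000 − 3/200·(0.976000+0.950200+0.911600))/(1+3/200) = 2237/2500 ≈ 0.894800
step 5 [2.5y] zero: DF = P = 543/625 ≈ 0.868800
step 6 [3y] swap r/2=1787/54227: DF=(1 − 1787/54227·(0.976000+0.950200+0.911600+0.894800+0.868800))/(1+1787/54227) = 8213/10000 ≈ 0.821300
step 7 [3.5y] zero: DF = P = 1557/2000 ≈ 0.778500
step 8 [4y] zero: DF = P = 3677/5000 ≈ 0.735400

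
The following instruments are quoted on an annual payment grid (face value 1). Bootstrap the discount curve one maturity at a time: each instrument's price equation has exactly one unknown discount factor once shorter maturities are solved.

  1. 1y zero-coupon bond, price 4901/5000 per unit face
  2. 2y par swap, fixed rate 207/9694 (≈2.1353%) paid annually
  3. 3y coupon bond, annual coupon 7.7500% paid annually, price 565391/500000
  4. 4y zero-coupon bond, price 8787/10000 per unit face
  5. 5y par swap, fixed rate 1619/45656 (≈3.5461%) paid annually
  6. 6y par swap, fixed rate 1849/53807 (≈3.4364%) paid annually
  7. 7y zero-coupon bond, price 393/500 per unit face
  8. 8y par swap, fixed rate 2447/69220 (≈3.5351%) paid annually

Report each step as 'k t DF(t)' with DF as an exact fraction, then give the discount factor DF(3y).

step 1 [1y] zero: DF = P = 4901/5000 ≈ 0.980200
step 2 [2y] swap r/1=207/9694: DF=(1 − 207/9694·(0.980200))/(1+207/9694) = 4793/5000 ≈ 0.958600
step 3 [3y] bond c/1=31/400: DF=(565391/500000 − 31/400·(0.980200+0.958600))/(1+31/400) = 91/100 ≈ 0.910000
step 4 [4y] zero: DF = P = 8787/10000 ≈ 0.878700
step 5 [5y] swap r/1=1619/45656: DF=(1 − 1619/45656·(0.980200+0.958600+0.910000+0.878700))/(1+1619/45656) = 8381/10000 ≈ 0.838100
step 6 [6y] swap r/1=1849/53807: DF=(1 − 1849/53807·(0.980200+0.958600+0.910000+0.878700+0.838100))/(1+1849/53807) = 8151/10000 ≈ 0.815100
step 7 [7y] zero: DF = P = 393/500 ≈ 0.786000
step 8 [8y] swap r/1=2447/69220: DF=(1 − 2447/69220·(0.980200+0.958600+0.910000+0.878700+0.838100+0.815100+0.786000))/(1+2447/69220) = 7553/10000 ≈ 0.755300

1 1 4901/5000
2 2 4793/5000
3 3 91/100
4 4 8787/10000
5 5 8381/10000
6 6 8151/10000
7 7 393/500
8 8 7553/10000
DF(3y) = 91/100 ≈ 0.910000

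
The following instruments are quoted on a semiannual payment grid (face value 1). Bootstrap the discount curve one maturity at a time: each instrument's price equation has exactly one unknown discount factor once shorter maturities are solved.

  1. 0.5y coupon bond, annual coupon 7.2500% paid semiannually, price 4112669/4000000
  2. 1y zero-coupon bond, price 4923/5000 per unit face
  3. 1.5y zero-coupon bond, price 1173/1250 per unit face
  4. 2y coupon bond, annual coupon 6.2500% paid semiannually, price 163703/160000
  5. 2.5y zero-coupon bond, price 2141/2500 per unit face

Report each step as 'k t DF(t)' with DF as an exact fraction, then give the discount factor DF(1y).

1 1/2 4961/5000
2 1 4923/5000
3 3/2 1173/1250
4 2 4519/5000
5 5/2 2141/2500
DF(1y) = 4923/5000 ≈ 0.984600

step 1 [0.5y] bond c/2=29/800: DF=(4112669/4000000 − 29/800·(0))/(1+29/800) = 4961/5000 ≈ 0.992200
step 2 [1y] zero: DF = P = 4923/5000 ≈ 0.984600
step 3 [1.5y] zero: DF = P = 1173/1250 ≈ 0.938400
step 4 [2y] bond c/2=1/32: DF=(163703/160000 − 1/32·(0.992200+0.984600+0.938400))/(1+1/32) = 4519/5000 ≈ 0.903800
step 5 [2.5y] zero: DF = P = 2141/2500 ≈ 0.856400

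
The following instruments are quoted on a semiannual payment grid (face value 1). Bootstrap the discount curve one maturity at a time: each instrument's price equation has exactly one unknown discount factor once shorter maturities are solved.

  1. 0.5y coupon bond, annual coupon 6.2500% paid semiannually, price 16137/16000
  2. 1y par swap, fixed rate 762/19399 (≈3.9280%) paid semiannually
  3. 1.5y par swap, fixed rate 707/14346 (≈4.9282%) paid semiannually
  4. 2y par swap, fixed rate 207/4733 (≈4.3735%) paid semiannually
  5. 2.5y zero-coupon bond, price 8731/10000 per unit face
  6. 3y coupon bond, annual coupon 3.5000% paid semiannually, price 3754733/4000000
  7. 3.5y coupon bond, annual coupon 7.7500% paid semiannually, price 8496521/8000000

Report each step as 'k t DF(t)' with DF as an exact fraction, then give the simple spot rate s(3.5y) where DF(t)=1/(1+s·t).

1 1/2 489/500
2 1 9619/10000
3 3/2 9293/10000
4 2 2293/2500
5 5/2 8731/10000
6 3 1053/1250
7 7/2 2043/2500
s(3.5y) = (1/(2043/2500) − 1)/(7/2) = 914/14301 ≈ 6.3912%

step 1 [0.5y] bond c/2=1/32: DF=(16137/16000 − 1/32·(0))/(1+1/32) = 489/500 ≈ 0.978000
step 2 [1y] swap r/2=381/19399: DF=(1 − 381/19399·(0.978000))/(1+381/19399) = 9619/10000 ≈ 0.961900
step 3 [1.5y] swap r/2=707/28692: DF=(1 − 707/28692·(0.978000+0.961900))/(1+707/28692) = 9293/10000 ≈ 0.929300
step 4 [2y] swap r/2=207/9466: DF=(1 − 207/9466·(0.978000+0.961900+0.929300))/(1+207/9466) = 2293/2500 ≈ 0.917200
step 5 [2.5y] zero: DF = P = 8731/10000 ≈ 0.873100
step 6 [3y] bond c/2=7/400: DF=(3754733/4000000 − 7/400·(0.978000+0.961900+0.929300+0.917200+0.873100))/(1+7/400) = 1053/1250 ≈ 0.842400
step 7 [3.5y] bond c/2=31/800: DF=(8496521/8000000 − 31/800·(0.978000+0.961900+0.929300+0.917200+0.873100+0.842400))/(1+31/800) = 2043/2500 ≈ 0.817200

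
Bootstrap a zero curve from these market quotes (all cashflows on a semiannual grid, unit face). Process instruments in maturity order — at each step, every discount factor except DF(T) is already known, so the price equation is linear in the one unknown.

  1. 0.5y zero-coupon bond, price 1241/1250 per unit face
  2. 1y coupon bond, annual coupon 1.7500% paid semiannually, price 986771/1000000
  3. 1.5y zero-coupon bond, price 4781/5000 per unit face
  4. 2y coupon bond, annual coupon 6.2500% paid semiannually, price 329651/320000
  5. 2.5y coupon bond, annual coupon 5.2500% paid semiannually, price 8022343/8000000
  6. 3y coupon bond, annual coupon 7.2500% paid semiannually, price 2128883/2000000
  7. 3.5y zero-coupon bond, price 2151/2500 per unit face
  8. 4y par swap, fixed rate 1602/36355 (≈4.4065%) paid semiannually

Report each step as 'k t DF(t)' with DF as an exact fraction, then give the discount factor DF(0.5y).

step 1 [0.5y] zero: DF = P = 1241/1250 ≈ 0.992800
step 2 [1y] bond c/2=7/800: DF=(986771/1000000 − 7/800·(0.992800))/(1+7/800) = 606/625 ≈ 0.969600
step 3 [1.5y] zero: DF = P = 4781/5000 ≈ 0.956200
step 4 [2y] bond c/2=1/32: DF=(329651/320000 − 1/32·(0.992800+0.969600+0.956200))/(1+1/32) = 1821/2000 ≈ 0.910500
step 5 [2.5y] bond c/2=21/800: DF=(8022343/8000000 − 21/800·(0.992800+0.969600+0.956200+0.910500))/(1+21/800) = 1099/1250 ≈ 0.879200
step 6 [3y] bond c/2=29/800: DF=(2128883/2000000 − 29/800·(0.992800+0.969600+0.956200+0.910500+0.879200))/(1+29/800) = 69/80 ≈ 0.862500
step 7 [3.5y] zero: DF = P = 2151/2500 ≈ 0.860400
step 8 [4y] swap r/2=801/36355: DF=(1 − 801/36355·(0.992800+0.969600+0.956200+0.910500+0.879200+0.862500+0.860400))/(1+801/36355) = 4199/5000 ≈ 0.839800

1 1/2 1241/1250
2 1 606/625
3 3/2 4781/5000
4 2 1821/2000
5 5/2 1099/1250
6 3 69/80
7 7/2 2151/2500
8 4 4199/5000
DF(0.5y) = 1241/1250 ≈ 0.992800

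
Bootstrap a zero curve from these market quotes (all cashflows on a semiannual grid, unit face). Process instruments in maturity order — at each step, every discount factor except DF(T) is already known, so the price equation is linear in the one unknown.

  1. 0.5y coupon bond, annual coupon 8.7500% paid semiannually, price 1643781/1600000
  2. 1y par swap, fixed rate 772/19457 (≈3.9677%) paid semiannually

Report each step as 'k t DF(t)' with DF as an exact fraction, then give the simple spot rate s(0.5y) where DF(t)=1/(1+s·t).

1 1/2 9843/10000
2 1 4807/5000
s(0.5y) = (1/(9843/10000) − 1)/(1/2) = 314/9843 ≈ 3.1901%

step 1 [0.5y] bond c/2=7/160: DF=(1643781/1600000 − 7/160·(0))/(1+7/160) = 9843/10000 ≈ 0.984300
step 2 [1y] swap r/2=386/19457: DF=(1 − 386/19457·(0.984300))/(1+386/19457) = 4807/5000 ≈ 0.961400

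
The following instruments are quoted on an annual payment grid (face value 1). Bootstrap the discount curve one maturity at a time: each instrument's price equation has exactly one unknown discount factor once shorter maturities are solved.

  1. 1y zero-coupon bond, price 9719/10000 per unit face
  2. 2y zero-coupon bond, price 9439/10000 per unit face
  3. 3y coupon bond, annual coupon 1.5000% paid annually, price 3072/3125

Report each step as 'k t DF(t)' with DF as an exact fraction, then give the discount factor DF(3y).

step 1 [1y] zero: DF = P = 9719/10000 ≈ 0.971900
step 2 [2y] zero: DF = P = 9439/10000 ≈ 0.943900
step 3 [3y] bond c/1=3/200: DF=(3072/3125 − 3/200·(0.971900+0.943900))/(1+3/200) = 4701/5000 ≈ 0.940200

1 1 9719/10000
2 2 9439/10000
3 3 4701/5000
DF(3y) = 4701/5000 ≈ 0.940200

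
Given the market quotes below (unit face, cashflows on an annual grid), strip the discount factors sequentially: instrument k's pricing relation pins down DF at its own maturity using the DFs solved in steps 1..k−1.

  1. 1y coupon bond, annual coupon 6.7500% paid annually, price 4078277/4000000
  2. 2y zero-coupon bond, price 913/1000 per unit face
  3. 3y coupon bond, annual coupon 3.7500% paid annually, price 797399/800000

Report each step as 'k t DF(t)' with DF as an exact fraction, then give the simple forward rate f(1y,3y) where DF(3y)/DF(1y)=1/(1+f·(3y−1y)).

step 1 [1y] bond c/1=27/400: DF=(4078277/4000000 − 27/400·(0))/(1+27/400) = 9551/10000 ≈ 0.955100
step 2 [2y] zero: DF = P = 913/1000 ≈ 0.913000
step 3 [3y] bond c/1=3/80: DF=(797399/800000 − 3/80·(0.955100+0.913000))/(1+3/80) = 2233/2500 ≈ 0.893200

1 1 9551/10000
2 2 913/1000
3 3 2233/2500
f(1y,3y) = ((9551/10000)/(2233/2500) − 1)/(2) = 619/17864 ≈ 3.4651%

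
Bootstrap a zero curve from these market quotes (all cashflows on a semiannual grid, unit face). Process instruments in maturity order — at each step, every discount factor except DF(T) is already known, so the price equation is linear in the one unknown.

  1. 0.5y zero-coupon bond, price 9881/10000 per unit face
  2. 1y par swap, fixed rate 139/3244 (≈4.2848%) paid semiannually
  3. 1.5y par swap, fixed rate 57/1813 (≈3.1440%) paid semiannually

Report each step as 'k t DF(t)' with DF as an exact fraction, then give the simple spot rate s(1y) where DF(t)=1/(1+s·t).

step 1 [0.5y] zero: DF = P = 9881/10000 ≈ 0.988100
step 2 [1y] swap r/2=139/6488: DF=(1 − 139/6488·(0.988100))/(1+139/6488) = 9583/10000 ≈ 0.958300
step 3 [1.5y] swap r/2=57/3626: DF=(1 − 57/3626·(0.988100+0.958300))/(1+57/3626) = 1193/1250 ≈ 0.954400

1 1/2 9881/10000
2 1 9583/10000
3 3/2 1193/1250
s(1y) = (1/(9583/10000) − 1)/(1) = 417/9583 ≈ 4.3515%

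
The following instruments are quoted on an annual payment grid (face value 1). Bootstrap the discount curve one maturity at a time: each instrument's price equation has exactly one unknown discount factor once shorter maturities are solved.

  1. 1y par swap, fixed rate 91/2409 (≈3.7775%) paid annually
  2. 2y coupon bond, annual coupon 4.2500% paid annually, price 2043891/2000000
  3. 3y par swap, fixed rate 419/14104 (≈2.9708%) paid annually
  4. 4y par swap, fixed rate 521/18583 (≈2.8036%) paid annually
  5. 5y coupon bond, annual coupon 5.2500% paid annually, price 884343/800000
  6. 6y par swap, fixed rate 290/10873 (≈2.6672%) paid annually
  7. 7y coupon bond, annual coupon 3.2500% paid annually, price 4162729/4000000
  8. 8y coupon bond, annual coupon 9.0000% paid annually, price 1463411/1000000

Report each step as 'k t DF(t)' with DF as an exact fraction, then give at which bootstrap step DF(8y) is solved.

1 1 2409/2500
2 2 941/1000
3 3 4581/5000
4 4 4479/5000
5 5 8649/10000
6 6 171/200
7 7 523/625
8 8 4123/5000
DF(8y) is solved at step 8

step 1 [1y] swap r/1=91/2409: DF=(1 − 91/2409·(0))/(1+91/2409) = 2409/2500 ≈ 0.963600
step 2 [2y] bond c/1=17/400: DF=(2043891/2000000 − 17/400·(0.963600))/(1+17/400) = 941/1000 ≈ 0.941000
step 3 [3y] swap r/1=419/14104: DF=(1 − 419/14104·(0.963600+0.941000))/(1+419/14104) = 4581/5000 ≈ 0.916200
step 4 [4y] swap r/1=521/18583: DF=(1 − 521/18583·(0.963600+0.941000+0.916200))/(1+521/18583) = 4479/5000 ≈ 0.895800
step 5 [5y] bond c/1=21/400: DF=(884343/800000 − 21/400·(0.963600+0.941000+0.916200+0.895800))/(1+21/400) = 8649/10000 ≈ 0.864900
step 6 [6y] swap r/1=290/10873: DF=(1 − 290/10873·(0.963600+0.941000+0.916200+0.895800+0.864900))/(1+290/10873) = 171/200 ≈ 0.855000
step 7 [7y] bond c/1=13/400: DF=(4162729/4000000 − 13/400·(0.963600+0.941000+0.916200+0.895800+0.864900+0.855000))/(1+13/400) = 523/625 ≈ 0.836800
step 8 [8y] bond c/1=9/100: DF=(1463411/1000000 − 9/100·(0.963600+0.941000+0.916200+0.895800+0.864900+0.855000+0.836800))/(1+9/100) = 4123/5000 ≈ 0.824600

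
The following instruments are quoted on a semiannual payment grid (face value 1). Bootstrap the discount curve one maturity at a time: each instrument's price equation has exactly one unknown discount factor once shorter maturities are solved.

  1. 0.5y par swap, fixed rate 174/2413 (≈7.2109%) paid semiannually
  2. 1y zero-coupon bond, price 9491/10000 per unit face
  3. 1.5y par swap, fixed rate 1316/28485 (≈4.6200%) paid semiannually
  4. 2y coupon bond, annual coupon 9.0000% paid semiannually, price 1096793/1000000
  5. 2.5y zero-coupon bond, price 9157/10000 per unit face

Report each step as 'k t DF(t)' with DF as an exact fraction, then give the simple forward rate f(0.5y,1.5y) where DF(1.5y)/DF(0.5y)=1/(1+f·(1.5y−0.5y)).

1 1/2 2413/2500
2 1 9491/10000
3 3/2 4671/5000
4 2 9269/10000
5 5/2 9157/10000
f(0.5y,1.5y) = ((2413/2500)/(4671/5000) − 1)/(1) = 155/4671 ≈ 3.3183%

step 1 [0.5y] swap r/2=87/2413: DF=(1 − 87/2413·(0))/(1+87/2413) = 2413/2500 ≈ 0.965200
step 2 [1y] zero: DF = P = 9491/10000 ≈ 0.949100
step 3 [1.5y] swap r/2=658/28485: DF=(1 − 658/28485·(0.965200+0.949100))/(1+658/28485) = 4671/5000 ≈ 0.934200
step 4 [2y] bond c/2=9/200: DF=(1096793/1000000 − 9/200·(0.965200+0.949100+0.934200))/(1+9/200) = 9269/10000 ≈ 0.926900
step 5 [2.5y] zero: DF = P = 9157/10000 ≈ 0.915700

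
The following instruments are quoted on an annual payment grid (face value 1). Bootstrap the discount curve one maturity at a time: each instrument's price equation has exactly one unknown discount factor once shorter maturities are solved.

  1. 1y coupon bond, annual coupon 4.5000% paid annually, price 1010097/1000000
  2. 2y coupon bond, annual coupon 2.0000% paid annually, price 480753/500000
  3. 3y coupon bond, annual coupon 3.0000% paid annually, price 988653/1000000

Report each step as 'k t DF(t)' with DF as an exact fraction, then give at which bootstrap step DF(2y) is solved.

step 1 [1y] bond c/1=9/200: DF=(1010097/1000000 − 9/200·(0))/(1+9/200) = 4833/5000 ≈ 0.966600
step 2 [2y] bond c/1=1/50: DF=(480753/500000 − 1/50·(0.966600))/(1+1/50) = 9237/10000 ≈ 0.923700
step 3 [3y] bond c/1=3/100: DF=(988653/1000000 − 3/100·(0.966600+0.923700))/(1+3/100) = 1131/1250 ≈ 0.904800

1 1 4833/5000
2 2 9237/10000
3 3 1131/1250
DF(2y) is solved at step 2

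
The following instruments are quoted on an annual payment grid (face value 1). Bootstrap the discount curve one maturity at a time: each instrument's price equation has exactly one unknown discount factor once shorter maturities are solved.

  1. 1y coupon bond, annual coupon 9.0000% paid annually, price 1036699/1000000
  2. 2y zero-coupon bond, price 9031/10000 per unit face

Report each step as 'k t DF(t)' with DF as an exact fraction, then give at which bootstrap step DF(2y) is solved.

step 1 [1y] bond c/1=9/100: DF=(1036699/1000000 − 9/100·(0))/(1+9/100) = 9511/10000 ≈ 0.951100
step 2 [2y] zero: DF = P = 9031/10000 ≈ 0.903100

1 1 9511/10000
2 2 9031/10000
DF(2y) is solved at step 2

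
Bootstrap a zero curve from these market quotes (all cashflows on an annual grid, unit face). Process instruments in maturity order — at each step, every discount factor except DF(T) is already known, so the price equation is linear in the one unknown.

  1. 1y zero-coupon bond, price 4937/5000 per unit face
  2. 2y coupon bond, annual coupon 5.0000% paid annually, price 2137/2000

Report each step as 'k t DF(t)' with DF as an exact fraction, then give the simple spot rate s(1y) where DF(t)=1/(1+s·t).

1 1 4937/5000
2 2 4853/5000
s(1y) = (1/(4937/5000) − 1)/(1) = 63/4937 ≈ 1.2761%

step 1 [1y] zero: DF = P = 4937/5000 ≈ 0.987400
step 2 [2y] bond c/1=1/20: DF=(2137/2000 − 1/20·(0.987400))/(1+1/20) = 4853/5000 ≈ 0.970600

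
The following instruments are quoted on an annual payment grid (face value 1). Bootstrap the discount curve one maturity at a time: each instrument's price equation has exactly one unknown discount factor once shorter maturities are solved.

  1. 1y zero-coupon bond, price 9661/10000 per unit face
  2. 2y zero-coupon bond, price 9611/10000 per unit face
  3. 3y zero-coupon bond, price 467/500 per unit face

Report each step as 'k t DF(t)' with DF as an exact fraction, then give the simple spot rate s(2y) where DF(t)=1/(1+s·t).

1 1 9661/10000
2 2 9611/10000
3 3 467/500
s(2y) = (1/(9611/10000) − 1)/(2) = 389/19222 ≈ 2.0237%

step 1 [1y] zero: DF = P = 9661/10000 ≈ 0.966100
step 2 [2y] zero: DF = P = 9611/10000 ≈ 0.961100
step 3 [3y] zero: DF = P = 467/500 ≈ 0.934000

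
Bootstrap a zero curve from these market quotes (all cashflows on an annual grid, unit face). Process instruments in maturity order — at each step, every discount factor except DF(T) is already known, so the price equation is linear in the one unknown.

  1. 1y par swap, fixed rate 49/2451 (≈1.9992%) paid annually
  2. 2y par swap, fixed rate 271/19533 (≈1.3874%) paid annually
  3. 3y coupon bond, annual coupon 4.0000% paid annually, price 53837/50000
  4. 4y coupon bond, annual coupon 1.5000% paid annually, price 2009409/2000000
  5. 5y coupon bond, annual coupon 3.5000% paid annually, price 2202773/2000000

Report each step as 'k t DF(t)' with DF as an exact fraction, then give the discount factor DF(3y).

1 1 2451/2500
2 2 9729/10000
3 3 4801/5000
4 4 2367/2500
5 5 1167/1250
DF(3y) = 4801/5000 ≈ 0.960200

step 1 [1y] swap r/1=49/2451: DF=(1 − 49/2451·(0))/(1+49/2451) = 2451/2500 ≈ 0.980400
step 2 [2y] swap r/1=271/19533: DF=(1 − 271/19533·(0.980400))/(1+271/19533) = 9729/10000 ≈ 0.972900
step 3 [3y] bond c/1=1/25: DF=(53837/50000 − 1/25·(0.980400+0.972900))/(1+1/25) = 4801/5000 ≈ 0.960200
step 4 [4y] bond c/1=3/200: DF=(2009409/2000000 − 3/200·(0.980400+0.972900+0.960200))/(1+3/200) = 2367/2500 ≈ 0.946800
step 5 [5y] bond c/1=7/200: DF=(2202773/2000000 − 7/200·(0.980400+0.972900+0.960200+0.946800))/(1+7/200) = 1167/1250 ≈ 0.933600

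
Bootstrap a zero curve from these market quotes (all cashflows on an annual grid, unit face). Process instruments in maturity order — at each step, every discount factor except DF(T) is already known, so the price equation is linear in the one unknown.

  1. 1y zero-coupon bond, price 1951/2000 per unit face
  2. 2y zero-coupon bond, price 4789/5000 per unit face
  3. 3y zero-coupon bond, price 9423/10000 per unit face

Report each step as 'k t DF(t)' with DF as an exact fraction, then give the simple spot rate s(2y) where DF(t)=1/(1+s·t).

1 1 1951/2000
2 2 4789/5000
3 3 9423/10000
s(2y) = (1/(4789/5000) − 1)/(2) = 211/9578 ≈ 2.2030%

step 1 [1y] zero: DF = P = 1951/2000 ≈ 0.975500
step 2 [2y] zero: DF = P = 4789/5000 ≈ 0.957800
step 3 [3y] zero: DF = P = 9423/10000 ≈ 0.942300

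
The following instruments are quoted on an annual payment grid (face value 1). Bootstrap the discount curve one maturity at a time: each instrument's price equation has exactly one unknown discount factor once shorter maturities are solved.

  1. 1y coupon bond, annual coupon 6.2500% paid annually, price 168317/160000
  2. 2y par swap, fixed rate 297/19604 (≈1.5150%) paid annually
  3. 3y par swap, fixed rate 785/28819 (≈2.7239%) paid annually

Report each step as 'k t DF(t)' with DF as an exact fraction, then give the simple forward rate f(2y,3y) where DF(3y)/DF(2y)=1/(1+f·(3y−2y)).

step 1 [1y] bond c/1=1/16: DF=(168317/160000 − 1/16·(0))/(1+1/16) = 9901/10000 ≈ 0.990100
step 2 [2y] swap r/1=297/19604: DF=(1 − 297/19604·(0.990100))/(1+297/19604) = 9703/10000 ≈ 0.970300
step 3 [3y] swap r/1=785/28819: DF=(1 − 785/28819·(0.990100+0.970300))/(1+785/28819) = 1843/2000 ≈ 0.921500

1 1 9901/10000
2 2 9703/10000
3 3 1843/2000
f(2y,3y) = ((9703/10000)/(1843/2000) − 1)/(1) = 488/9215 ≈ 5.2957%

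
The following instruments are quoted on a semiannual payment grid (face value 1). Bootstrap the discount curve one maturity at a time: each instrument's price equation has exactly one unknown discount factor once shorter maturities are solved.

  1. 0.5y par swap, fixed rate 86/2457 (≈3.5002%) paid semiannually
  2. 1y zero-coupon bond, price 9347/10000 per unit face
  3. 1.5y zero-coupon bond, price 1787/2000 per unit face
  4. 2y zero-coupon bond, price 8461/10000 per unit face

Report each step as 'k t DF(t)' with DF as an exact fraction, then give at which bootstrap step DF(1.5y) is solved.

step 1 [0.5y] swap r/2=43/2457: DF=(1 − 43/2457·(0))/(1+43/2457) = 2457/2500 ≈ 0.982800
step 2 [1y] zero: DF = P = 9347/10000 ≈ 0.934700
step 3 [1.5y] zero: DF = P = 1787/2000 ≈ 0.893500
step 4 [2y] zero: DF = P = 8461/10000 ≈ 0.846100

1 1/2 2457/2500
2 1 9347/10000
3 3/2 1787/2000
4 2 8461/10000
DF(1.5y) is solved at step 3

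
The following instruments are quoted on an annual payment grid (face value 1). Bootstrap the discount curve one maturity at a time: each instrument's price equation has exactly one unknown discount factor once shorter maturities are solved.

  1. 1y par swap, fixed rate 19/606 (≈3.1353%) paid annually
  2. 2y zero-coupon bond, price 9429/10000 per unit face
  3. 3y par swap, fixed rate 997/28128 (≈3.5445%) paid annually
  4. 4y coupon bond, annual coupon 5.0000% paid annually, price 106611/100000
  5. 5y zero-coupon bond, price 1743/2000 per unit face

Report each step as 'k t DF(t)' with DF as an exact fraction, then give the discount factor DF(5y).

1 1 606/625
2 2 9429/10000
3 3 9003/10000
4 4 4407/5000
5 5 1743/2000
DF(5y) = 1743/2000 ≈ 0.871500

step 1 [1y] swap r/1=19/606: DF=(1 − 19/606·(0))/(1+19/606) = 606/625 ≈ 0.969600
step 2 [2y] zero: DF = P = 9429/10000 ≈ 0.942900
step 3 [3y] swap r/1=997/28128: DF=(1 − 997/28128·(0.969600+0.942900))/(1+997/28128) = 9003/10000 ≈ 0.900300
step 4 [4y] bond c/1=1/20: DF=(106611/100000 − 1/20·(0.969600+0.942900+0.900300))/(1+1/20) = 4407/5000 ≈ 0.881400
step 5 [5y] zero: DF = P = 1743/2000 ≈ 0.871500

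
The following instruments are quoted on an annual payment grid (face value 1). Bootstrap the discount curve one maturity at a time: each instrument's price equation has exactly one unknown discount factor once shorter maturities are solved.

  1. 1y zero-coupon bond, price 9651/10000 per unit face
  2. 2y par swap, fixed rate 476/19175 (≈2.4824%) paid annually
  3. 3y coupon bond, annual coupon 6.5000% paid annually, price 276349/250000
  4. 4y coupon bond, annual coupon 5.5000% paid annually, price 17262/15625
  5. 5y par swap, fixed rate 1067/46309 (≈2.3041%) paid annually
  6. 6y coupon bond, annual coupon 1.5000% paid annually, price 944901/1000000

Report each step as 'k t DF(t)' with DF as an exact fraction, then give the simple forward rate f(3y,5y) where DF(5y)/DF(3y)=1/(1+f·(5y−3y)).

step 1 [1y] zero: DF = P = 9651/10000 ≈ 0.965100
step 2 [2y] swap r/1=476/19175: DF=(1 − 476/19175·(0.965100))/(1+476/19175) = 2381/2500 ≈ 0.952400
step 3 [3y] bond c/1=13/200: DF=(276349/250000 − 13/200·(0.965100+0.952400))/(1+13/200) = 9209/10000 ≈ 0.920900
step 4 [4y] bond c/1=11/200: DF=(17262/15625 − 11/200·(0.965100+0.952400+0.920900))/(1+11/200) = 562/625 ≈ 0.899200
step 5 [5y] swap r/1=1067/46309: DF=(1 − 1067/46309·(0.965100+0.952400+0.920900+0.899200))/(1+1067/46309) = 8933/10000 ≈ 0.893300
step 6 [6y] bond c/1=3/200: DF=(944901/1000000 − 3/200·(0.965100+0.952400+0.920900+0.899200+0.893300))/(1+3/200) = 69/80 ≈ 0.862500

1 1 9651/10000
2 2 2381/2500
3 3 9209/10000
4 4 562/625
5 5 8933/10000
6 6 69/80
f(3y,5y) = ((9209/10000)/(8933/10000) − 1)/(2) = 138/8933 ≈ 1.5448%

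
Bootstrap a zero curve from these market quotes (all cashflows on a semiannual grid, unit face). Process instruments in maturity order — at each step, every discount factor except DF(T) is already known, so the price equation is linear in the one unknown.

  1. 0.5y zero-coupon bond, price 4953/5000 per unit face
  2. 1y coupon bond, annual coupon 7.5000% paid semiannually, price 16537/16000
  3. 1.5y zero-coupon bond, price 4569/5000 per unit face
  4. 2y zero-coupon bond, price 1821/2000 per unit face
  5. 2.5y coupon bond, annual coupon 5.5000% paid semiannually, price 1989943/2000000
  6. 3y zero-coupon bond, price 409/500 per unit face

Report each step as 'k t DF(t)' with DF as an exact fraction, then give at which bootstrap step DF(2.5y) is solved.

step 1 [0.5y] zero: DF = P = 4953/5000 ≈ 0.990600
step 2 [1y] bond c/2=3/80: DF=(16537/16000 − 3/80·(0.990600))/(1+3/80) = 2401/2500 ≈ 0.960400
step 3 [1.5y] zero: DF = P = 4569/5000 ≈ 0.913800
step 4 [2y] zero: DF = P = 1821/2000 ≈ 0.910500
step 5 [2.5y] bond c/2=11/400: DF=(1989943/2000000 − 11/400·(0.990600+0.960400+0.913800+0.910500))/(1+11/400) = 8673/10000 ≈ 0.867300
step 6 [3y] zero: DF = P = 409/500 ≈ 0.818000

1 1/2 4953/5000
2 1 2401/2500
3 3/2 4569/5000
4 2 1821/2000
5 5/2 8673/10000
6 3 409/500
DF(2.5y) is solved at step 5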